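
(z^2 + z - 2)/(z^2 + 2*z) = (z - 1)/z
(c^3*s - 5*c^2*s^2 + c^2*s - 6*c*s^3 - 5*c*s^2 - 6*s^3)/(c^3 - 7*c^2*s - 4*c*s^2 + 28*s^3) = s*(c^3 - 5*c^2*s + c^2 - 6*c*s^2 - 5*c*s - 6*s^2)/(c^3 - 7*c^2*s - 4*c*s^2 + 28*s^3)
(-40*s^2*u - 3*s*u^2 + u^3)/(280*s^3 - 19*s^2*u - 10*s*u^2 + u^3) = -u/(7*s - u)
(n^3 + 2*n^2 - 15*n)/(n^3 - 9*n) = (n + 5)/(n + 3)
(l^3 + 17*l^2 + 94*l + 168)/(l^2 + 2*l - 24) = (l^2 + 11*l + 28)/(l - 4)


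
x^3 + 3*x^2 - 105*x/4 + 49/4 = (x - 7/2)*(x - 1/2)*(x + 7)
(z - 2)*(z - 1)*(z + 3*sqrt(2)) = z^3 - 3*z^2 + 3*sqrt(2)*z^2 - 9*sqrt(2)*z + 2*z + 6*sqrt(2)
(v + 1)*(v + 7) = v^2 + 8*v + 7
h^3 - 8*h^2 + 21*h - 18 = (h - 3)^2*(h - 2)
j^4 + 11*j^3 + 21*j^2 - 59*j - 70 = (j - 2)*(j + 1)*(j + 5)*(j + 7)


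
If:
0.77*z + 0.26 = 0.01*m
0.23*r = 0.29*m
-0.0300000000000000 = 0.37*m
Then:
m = -0.08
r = -0.10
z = -0.34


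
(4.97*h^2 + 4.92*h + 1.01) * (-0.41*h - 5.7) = -2.0377*h^3 - 30.3462*h^2 - 28.4581*h - 5.757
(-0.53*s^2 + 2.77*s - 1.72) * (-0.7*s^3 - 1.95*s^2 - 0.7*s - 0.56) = 0.371*s^5 - 0.9055*s^4 - 3.8265*s^3 + 1.7118*s^2 - 0.3472*s + 0.9632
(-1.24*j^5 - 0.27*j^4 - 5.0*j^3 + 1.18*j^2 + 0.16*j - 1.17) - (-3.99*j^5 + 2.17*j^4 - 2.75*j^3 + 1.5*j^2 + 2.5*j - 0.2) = 2.75*j^5 - 2.44*j^4 - 2.25*j^3 - 0.32*j^2 - 2.34*j - 0.97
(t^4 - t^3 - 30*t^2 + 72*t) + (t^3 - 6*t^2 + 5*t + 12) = t^4 - 36*t^2 + 77*t + 12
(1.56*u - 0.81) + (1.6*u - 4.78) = 3.16*u - 5.59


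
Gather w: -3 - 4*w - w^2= -w^2 - 4*w - 3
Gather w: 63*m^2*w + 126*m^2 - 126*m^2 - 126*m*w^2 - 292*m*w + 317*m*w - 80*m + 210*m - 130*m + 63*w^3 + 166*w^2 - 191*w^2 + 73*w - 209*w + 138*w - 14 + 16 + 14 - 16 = 63*w^3 + w^2*(-126*m - 25) + w*(63*m^2 + 25*m + 2)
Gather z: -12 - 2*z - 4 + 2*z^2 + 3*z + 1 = 2*z^2 + z - 15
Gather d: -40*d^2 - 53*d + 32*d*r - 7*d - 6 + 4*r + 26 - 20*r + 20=-40*d^2 + d*(32*r - 60) - 16*r + 40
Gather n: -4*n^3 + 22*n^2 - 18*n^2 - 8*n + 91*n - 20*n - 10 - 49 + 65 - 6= -4*n^3 + 4*n^2 + 63*n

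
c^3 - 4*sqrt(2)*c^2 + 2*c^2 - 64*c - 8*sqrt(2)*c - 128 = (c + 2)*(c - 8*sqrt(2))*(c + 4*sqrt(2))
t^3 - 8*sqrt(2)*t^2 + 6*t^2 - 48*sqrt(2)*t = t*(t + 6)*(t - 8*sqrt(2))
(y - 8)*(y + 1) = y^2 - 7*y - 8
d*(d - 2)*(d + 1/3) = d^3 - 5*d^2/3 - 2*d/3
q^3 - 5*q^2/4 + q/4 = q*(q - 1)*(q - 1/4)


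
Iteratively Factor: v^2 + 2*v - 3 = (v + 3)*(v - 1)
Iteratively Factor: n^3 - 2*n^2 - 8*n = (n + 2)*(n^2 - 4*n) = n*(n + 2)*(n - 4)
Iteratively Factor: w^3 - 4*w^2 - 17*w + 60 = (w - 3)*(w^2 - w - 20) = (w - 5)*(w - 3)*(w + 4)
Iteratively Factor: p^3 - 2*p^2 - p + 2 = (p - 2)*(p^2 - 1) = (p - 2)*(p - 1)*(p + 1)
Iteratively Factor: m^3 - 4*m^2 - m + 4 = (m + 1)*(m^2 - 5*m + 4) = (m - 1)*(m + 1)*(m - 4)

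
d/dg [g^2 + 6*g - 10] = 2*g + 6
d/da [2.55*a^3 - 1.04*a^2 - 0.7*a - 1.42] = 7.65*a^2 - 2.08*a - 0.7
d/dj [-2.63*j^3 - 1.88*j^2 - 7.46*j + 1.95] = -7.89*j^2 - 3.76*j - 7.46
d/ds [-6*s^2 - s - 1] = -12*s - 1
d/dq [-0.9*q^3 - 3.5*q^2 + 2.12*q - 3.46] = -2.7*q^2 - 7.0*q + 2.12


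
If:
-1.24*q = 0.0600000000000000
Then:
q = -0.05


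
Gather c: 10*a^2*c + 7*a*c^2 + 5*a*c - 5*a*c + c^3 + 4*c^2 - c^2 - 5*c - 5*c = c^3 + c^2*(7*a + 3) + c*(10*a^2 - 10)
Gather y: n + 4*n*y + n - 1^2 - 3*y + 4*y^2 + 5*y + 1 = 2*n + 4*y^2 + y*(4*n + 2)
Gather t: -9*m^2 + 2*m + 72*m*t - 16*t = -9*m^2 + 2*m + t*(72*m - 16)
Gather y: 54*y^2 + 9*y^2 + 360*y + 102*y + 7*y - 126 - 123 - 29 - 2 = 63*y^2 + 469*y - 280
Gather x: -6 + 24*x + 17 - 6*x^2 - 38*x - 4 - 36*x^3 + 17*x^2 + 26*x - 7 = -36*x^3 + 11*x^2 + 12*x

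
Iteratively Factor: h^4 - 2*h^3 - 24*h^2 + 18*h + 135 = (h + 3)*(h^3 - 5*h^2 - 9*h + 45) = (h - 3)*(h + 3)*(h^2 - 2*h - 15) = (h - 5)*(h - 3)*(h + 3)*(h + 3)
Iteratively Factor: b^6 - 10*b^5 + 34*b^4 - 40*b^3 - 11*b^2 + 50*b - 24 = (b - 4)*(b^5 - 6*b^4 + 10*b^3 - 11*b + 6) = (b - 4)*(b - 1)*(b^4 - 5*b^3 + 5*b^2 + 5*b - 6) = (b - 4)*(b - 1)*(b + 1)*(b^3 - 6*b^2 + 11*b - 6) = (b - 4)*(b - 1)^2*(b + 1)*(b^2 - 5*b + 6) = (b - 4)*(b - 3)*(b - 1)^2*(b + 1)*(b - 2)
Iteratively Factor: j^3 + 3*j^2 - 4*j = (j - 1)*(j^2 + 4*j) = (j - 1)*(j + 4)*(j)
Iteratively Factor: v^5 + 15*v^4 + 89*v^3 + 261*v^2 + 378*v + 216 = (v + 4)*(v^4 + 11*v^3 + 45*v^2 + 81*v + 54) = (v + 2)*(v + 4)*(v^3 + 9*v^2 + 27*v + 27) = (v + 2)*(v + 3)*(v + 4)*(v^2 + 6*v + 9) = (v + 2)*(v + 3)^2*(v + 4)*(v + 3)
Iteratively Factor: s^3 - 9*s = (s)*(s^2 - 9) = s*(s + 3)*(s - 3)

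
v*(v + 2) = v^2 + 2*v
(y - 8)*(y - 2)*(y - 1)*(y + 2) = y^4 - 9*y^3 + 4*y^2 + 36*y - 32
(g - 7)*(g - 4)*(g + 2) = g^3 - 9*g^2 + 6*g + 56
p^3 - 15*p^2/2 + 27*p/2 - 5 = (p - 5)*(p - 2)*(p - 1/2)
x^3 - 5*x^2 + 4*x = x*(x - 4)*(x - 1)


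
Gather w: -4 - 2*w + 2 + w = -w - 2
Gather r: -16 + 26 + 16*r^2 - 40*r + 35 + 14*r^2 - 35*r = 30*r^2 - 75*r + 45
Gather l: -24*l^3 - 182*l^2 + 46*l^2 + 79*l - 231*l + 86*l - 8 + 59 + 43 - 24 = -24*l^3 - 136*l^2 - 66*l + 70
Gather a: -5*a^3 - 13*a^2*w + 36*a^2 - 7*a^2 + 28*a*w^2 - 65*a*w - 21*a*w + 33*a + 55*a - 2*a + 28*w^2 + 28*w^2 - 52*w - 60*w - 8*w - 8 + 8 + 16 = -5*a^3 + a^2*(29 - 13*w) + a*(28*w^2 - 86*w + 86) + 56*w^2 - 120*w + 16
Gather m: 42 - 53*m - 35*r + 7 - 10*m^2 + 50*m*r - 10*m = -10*m^2 + m*(50*r - 63) - 35*r + 49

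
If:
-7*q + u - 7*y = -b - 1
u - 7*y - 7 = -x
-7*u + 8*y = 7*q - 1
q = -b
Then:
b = 41*y/63 - 8/63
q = 8/63 - 41*y/63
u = 113*y/63 + 1/63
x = 328*y/63 + 440/63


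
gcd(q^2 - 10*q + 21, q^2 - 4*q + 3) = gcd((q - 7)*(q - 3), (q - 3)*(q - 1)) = q - 3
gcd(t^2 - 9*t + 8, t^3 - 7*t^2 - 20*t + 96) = t - 8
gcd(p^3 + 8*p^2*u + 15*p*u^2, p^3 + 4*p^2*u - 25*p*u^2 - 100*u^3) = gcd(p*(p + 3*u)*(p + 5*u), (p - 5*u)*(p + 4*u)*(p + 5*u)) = p + 5*u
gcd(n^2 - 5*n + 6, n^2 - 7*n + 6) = 1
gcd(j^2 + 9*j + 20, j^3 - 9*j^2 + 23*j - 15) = 1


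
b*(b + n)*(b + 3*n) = b^3 + 4*b^2*n + 3*b*n^2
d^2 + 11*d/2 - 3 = (d - 1/2)*(d + 6)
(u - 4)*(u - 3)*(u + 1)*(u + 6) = u^4 - 31*u^2 + 42*u + 72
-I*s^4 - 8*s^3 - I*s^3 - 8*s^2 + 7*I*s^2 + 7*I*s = s*(s - 7*I)*(s - I)*(-I*s - I)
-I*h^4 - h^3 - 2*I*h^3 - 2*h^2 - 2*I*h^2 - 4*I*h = h*(h + 2)*(h - 2*I)*(-I*h + 1)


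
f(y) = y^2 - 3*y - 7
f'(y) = 2*y - 3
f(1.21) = -9.17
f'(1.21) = -0.58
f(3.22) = -6.29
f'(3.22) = 3.44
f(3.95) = -3.25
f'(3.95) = 4.90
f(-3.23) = 13.12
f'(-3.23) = -9.46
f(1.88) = -9.11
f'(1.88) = 0.76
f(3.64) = -4.67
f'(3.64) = 4.28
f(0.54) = -8.33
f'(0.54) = -1.92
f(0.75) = -8.69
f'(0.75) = -1.50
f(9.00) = 47.00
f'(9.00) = 15.00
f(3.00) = -7.00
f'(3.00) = 3.00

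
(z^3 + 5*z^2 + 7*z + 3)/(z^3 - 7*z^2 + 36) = (z^3 + 5*z^2 + 7*z + 3)/(z^3 - 7*z^2 + 36)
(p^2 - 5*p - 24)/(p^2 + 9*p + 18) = (p - 8)/(p + 6)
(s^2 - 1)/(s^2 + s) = (s - 1)/s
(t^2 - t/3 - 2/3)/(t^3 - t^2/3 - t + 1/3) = (3*t + 2)/(3*t^2 + 2*t - 1)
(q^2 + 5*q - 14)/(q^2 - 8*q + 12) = (q + 7)/(q - 6)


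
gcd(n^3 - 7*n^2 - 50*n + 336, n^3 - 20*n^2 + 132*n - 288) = n^2 - 14*n + 48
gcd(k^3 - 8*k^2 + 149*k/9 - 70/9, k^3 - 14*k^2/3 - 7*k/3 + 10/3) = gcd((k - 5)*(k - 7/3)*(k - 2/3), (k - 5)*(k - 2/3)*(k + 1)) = k^2 - 17*k/3 + 10/3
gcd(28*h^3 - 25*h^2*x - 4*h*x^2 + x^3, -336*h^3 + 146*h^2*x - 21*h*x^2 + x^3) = -7*h + x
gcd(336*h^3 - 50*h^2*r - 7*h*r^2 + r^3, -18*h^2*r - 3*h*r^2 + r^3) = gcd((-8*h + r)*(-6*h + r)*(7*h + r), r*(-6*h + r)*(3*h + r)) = -6*h + r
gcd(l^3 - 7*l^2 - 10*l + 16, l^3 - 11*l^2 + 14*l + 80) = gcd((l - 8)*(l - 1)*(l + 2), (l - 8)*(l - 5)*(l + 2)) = l^2 - 6*l - 16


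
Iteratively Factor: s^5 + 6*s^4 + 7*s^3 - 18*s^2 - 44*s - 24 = (s + 2)*(s^4 + 4*s^3 - s^2 - 16*s - 12) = (s - 2)*(s + 2)*(s^3 + 6*s^2 + 11*s + 6) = (s - 2)*(s + 1)*(s + 2)*(s^2 + 5*s + 6) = (s - 2)*(s + 1)*(s + 2)*(s + 3)*(s + 2)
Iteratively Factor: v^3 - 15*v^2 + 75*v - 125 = (v - 5)*(v^2 - 10*v + 25) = (v - 5)^2*(v - 5)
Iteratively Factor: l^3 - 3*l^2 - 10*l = (l + 2)*(l^2 - 5*l) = (l - 5)*(l + 2)*(l)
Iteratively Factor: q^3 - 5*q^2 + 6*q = (q)*(q^2 - 5*q + 6) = q*(q - 3)*(q - 2)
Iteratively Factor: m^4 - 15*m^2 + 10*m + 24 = (m - 2)*(m^3 + 2*m^2 - 11*m - 12) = (m - 2)*(m + 4)*(m^2 - 2*m - 3) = (m - 3)*(m - 2)*(m + 4)*(m + 1)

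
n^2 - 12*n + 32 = (n - 8)*(n - 4)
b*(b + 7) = b^2 + 7*b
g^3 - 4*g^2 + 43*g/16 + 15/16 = (g - 3)*(g - 5/4)*(g + 1/4)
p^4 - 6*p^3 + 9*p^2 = p^2*(p - 3)^2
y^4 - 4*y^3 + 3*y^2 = y^2*(y - 3)*(y - 1)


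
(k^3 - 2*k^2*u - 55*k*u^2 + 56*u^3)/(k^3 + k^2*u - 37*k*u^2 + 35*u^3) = (-k + 8*u)/(-k + 5*u)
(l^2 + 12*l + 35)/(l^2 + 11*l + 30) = (l + 7)/(l + 6)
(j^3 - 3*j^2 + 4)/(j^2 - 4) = (j^2 - j - 2)/(j + 2)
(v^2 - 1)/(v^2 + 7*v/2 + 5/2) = 2*(v - 1)/(2*v + 5)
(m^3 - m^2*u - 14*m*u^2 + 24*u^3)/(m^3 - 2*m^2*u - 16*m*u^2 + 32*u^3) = (-m + 3*u)/(-m + 4*u)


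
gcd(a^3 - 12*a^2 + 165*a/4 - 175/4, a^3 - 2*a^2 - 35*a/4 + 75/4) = a^2 - 5*a + 25/4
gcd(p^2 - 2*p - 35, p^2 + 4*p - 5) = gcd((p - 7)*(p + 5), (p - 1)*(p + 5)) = p + 5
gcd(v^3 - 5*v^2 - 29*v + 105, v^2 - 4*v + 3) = v - 3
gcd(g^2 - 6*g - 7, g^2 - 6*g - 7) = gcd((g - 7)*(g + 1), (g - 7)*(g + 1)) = g^2 - 6*g - 7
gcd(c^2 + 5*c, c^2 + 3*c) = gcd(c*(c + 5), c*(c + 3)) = c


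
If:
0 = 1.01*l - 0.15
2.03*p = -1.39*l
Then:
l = 0.15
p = -0.10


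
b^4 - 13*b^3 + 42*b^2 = b^2*(b - 7)*(b - 6)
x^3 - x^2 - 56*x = x*(x - 8)*(x + 7)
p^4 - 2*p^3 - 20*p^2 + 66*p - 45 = (p - 3)^2*(p - 1)*(p + 5)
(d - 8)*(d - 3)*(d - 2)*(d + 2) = d^4 - 11*d^3 + 20*d^2 + 44*d - 96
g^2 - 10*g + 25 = (g - 5)^2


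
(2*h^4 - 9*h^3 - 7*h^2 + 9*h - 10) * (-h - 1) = -2*h^5 + 7*h^4 + 16*h^3 - 2*h^2 + h + 10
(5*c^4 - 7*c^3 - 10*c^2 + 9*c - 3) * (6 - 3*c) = -15*c^5 + 51*c^4 - 12*c^3 - 87*c^2 + 63*c - 18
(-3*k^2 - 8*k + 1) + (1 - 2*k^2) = -5*k^2 - 8*k + 2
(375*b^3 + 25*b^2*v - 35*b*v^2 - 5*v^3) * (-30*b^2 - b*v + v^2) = -11250*b^5 - 1125*b^4*v + 1400*b^3*v^2 + 210*b^2*v^3 - 30*b*v^4 - 5*v^5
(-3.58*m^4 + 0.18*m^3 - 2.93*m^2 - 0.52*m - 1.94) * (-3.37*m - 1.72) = 12.0646*m^5 + 5.551*m^4 + 9.5645*m^3 + 6.792*m^2 + 7.4322*m + 3.3368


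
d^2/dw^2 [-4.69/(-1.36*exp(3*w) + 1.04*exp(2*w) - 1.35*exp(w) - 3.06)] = ((-57.4056*exp(2*w) + 19.5104*exp(w) - 6.3315)*(1.36*exp(3*w) - 1.04*exp(2*w) + 1.35*exp(w) + 3.06) + 4.69*(4.08*exp(2*w) - 2.08*exp(w) + 1.35)*(8.16*exp(2*w) - 4.16*exp(w) + 2.7)*exp(w))*exp(w)/(1.36*exp(3*w) - 1.04*exp(2*w) + 1.35*exp(w) + 3.06)^3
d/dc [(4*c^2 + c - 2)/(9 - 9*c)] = (-4*c^2 + 8*c - 1)/(9*(c^2 - 2*c + 1))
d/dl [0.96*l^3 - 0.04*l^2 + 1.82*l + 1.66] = 2.88*l^2 - 0.08*l + 1.82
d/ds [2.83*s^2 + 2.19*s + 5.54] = 5.66*s + 2.19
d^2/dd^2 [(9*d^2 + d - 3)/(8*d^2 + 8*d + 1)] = 2*(-512*d^3 - 792*d^2 - 600*d - 167)/(512*d^6 + 1536*d^5 + 1728*d^4 + 896*d^3 + 216*d^2 + 24*d + 1)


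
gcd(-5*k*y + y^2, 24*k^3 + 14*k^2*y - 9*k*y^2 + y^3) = 1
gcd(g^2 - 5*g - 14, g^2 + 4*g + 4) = g + 2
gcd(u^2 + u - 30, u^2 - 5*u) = u - 5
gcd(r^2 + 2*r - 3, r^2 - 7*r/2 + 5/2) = r - 1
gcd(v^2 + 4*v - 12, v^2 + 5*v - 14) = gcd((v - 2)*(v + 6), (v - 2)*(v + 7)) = v - 2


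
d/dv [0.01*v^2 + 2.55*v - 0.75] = 0.02*v + 2.55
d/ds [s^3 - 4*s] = 3*s^2 - 4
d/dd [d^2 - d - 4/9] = 2*d - 1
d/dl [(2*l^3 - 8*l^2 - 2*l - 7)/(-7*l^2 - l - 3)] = (-14*l^4 - 4*l^3 - 24*l^2 - 50*l - 1)/(49*l^4 + 14*l^3 + 43*l^2 + 6*l + 9)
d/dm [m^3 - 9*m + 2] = 3*m^2 - 9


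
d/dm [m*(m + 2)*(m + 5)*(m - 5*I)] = 4*m^3 + m^2*(21 - 15*I) + m*(20 - 70*I) - 50*I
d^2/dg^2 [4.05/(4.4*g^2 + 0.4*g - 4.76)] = (-156.816*g^2 - 14.256*g + 4.05*(8.8*g + 0.4)*(17.6*g + 0.8) + 169.6464)/(4.4*g^2 + 0.4*g - 4.76)^3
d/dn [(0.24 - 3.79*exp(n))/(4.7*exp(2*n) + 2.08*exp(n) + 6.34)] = (17.813*exp(2*n) - 2.256*exp(n) - 24.5278)*exp(n)/(22.09*exp(4*n) + 19.552*exp(3*n) + 63.9224*exp(2*n) + 26.3744*exp(n) + 40.1956)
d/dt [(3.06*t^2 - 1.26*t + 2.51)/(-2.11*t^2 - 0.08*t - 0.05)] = (-2.9034*t^2 + 10.2862*t + 0.2638)/(4.4521*t^4 + 0.3376*t^3 + 0.2174*t^2 + 0.008*t + 0.0025)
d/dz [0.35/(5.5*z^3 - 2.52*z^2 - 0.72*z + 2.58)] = (-5.775*z^2 + 1.764*z + 0.252)/(5.5*z^3 - 2.52*z^2 - 0.72*z + 2.58)^2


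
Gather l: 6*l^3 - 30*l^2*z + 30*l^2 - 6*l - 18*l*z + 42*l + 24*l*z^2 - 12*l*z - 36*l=6*l^3 + l^2*(30 - 30*z) + l*(24*z^2 - 30*z)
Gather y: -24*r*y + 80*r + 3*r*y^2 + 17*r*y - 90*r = 3*r*y^2 - 7*r*y - 10*r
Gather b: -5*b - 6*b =-11*b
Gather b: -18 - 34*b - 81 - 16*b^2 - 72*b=-16*b^2 - 106*b - 99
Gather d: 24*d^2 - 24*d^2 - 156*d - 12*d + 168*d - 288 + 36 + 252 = 0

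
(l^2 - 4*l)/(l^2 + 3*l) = (l - 4)/(l + 3)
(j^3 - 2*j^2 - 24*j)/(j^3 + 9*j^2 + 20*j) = (j - 6)/(j + 5)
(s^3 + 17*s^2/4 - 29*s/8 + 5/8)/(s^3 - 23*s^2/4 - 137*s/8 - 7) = (-8*s^3 - 34*s^2 + 29*s - 5)/(-8*s^3 + 46*s^2 + 137*s + 56)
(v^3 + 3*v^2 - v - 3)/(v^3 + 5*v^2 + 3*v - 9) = (v + 1)/(v + 3)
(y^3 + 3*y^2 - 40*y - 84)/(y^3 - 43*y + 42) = (y + 2)/(y - 1)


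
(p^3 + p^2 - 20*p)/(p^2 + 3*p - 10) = p*(p - 4)/(p - 2)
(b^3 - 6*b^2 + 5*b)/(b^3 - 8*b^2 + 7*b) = (b - 5)/(b - 7)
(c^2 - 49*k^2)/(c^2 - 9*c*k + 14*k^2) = (c + 7*k)/(c - 2*k)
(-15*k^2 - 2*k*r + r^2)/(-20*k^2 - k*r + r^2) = (3*k + r)/(4*k + r)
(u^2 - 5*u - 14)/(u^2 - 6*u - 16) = (u - 7)/(u - 8)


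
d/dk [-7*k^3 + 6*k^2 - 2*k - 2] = -21*k^2 + 12*k - 2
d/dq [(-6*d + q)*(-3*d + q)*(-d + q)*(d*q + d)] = d*(-18*d^3 + 54*d^2*q + 27*d^2 - 30*d*q^2 - 20*d*q + 4*q^3 + 3*q^2)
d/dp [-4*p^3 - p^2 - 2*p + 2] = -12*p^2 - 2*p - 2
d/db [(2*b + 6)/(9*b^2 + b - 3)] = 2*(9*b^2 + b - (b + 3)*(18*b + 1) - 3)/(9*b^2 + b - 3)^2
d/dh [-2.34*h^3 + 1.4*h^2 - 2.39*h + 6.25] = -7.02*h^2 + 2.8*h - 2.39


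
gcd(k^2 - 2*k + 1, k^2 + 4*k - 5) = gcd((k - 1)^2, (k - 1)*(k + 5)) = k - 1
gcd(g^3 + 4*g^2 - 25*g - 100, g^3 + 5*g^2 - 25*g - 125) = g^2 - 25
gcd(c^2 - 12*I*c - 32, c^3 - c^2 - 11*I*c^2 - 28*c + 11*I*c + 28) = c - 4*I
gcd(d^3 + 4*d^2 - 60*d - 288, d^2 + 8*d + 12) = d + 6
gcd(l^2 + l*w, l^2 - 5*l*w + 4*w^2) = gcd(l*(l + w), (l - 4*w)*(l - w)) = 1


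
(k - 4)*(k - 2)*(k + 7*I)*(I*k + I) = I*k^4 - 7*k^3 - 5*I*k^3 + 35*k^2 + 2*I*k^2 - 14*k + 8*I*k - 56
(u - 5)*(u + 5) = u^2 - 25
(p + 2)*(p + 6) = p^2 + 8*p + 12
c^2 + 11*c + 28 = (c + 4)*(c + 7)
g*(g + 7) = g^2 + 7*g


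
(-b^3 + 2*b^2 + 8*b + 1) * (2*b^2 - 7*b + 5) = -2*b^5 + 11*b^4 - 3*b^3 - 44*b^2 + 33*b + 5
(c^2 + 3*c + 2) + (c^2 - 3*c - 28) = 2*c^2 - 26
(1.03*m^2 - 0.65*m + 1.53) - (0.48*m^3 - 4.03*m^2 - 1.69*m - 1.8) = -0.48*m^3 + 5.06*m^2 + 1.04*m + 3.33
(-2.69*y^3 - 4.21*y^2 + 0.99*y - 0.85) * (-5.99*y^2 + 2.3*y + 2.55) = 16.1131*y^5 + 19.0309*y^4 - 22.4726*y^3 - 3.367*y^2 + 0.5695*y - 2.1675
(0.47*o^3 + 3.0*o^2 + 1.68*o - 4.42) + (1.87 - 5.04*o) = 0.47*o^3 + 3.0*o^2 - 3.36*o - 2.55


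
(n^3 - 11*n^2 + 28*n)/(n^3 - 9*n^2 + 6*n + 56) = n/(n + 2)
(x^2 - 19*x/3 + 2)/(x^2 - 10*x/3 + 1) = (x - 6)/(x - 3)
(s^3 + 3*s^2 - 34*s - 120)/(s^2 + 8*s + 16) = (s^2 - s - 30)/(s + 4)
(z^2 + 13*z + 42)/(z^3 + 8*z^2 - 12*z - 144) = (z + 7)/(z^2 + 2*z - 24)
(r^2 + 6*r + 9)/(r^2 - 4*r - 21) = (r + 3)/(r - 7)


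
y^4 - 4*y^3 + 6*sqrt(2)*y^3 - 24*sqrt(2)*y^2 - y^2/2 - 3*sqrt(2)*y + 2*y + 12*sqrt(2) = (y - 4)*(y - sqrt(2)/2)*(y + sqrt(2)/2)*(y + 6*sqrt(2))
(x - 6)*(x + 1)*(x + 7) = x^3 + 2*x^2 - 41*x - 42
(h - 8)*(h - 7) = h^2 - 15*h + 56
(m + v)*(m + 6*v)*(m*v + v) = m^3*v + 7*m^2*v^2 + m^2*v + 6*m*v^3 + 7*m*v^2 + 6*v^3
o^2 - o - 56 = (o - 8)*(o + 7)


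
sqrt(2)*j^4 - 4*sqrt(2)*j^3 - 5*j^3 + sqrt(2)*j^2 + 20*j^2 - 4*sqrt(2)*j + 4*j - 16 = (j - 4)*(j - 2*sqrt(2))*(j - sqrt(2))*(sqrt(2)*j + 1)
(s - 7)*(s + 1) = s^2 - 6*s - 7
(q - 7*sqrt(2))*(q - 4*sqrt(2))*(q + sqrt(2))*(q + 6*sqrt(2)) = q^4 - 4*sqrt(2)*q^3 - 86*q^2 + 260*sqrt(2)*q + 672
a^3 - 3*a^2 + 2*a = a*(a - 2)*(a - 1)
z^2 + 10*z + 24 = (z + 4)*(z + 6)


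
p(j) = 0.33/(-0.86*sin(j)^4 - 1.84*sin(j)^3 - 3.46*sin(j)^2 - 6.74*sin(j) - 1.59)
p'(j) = 0.33*(3.44*sin(j)^3*cos(j) + 5.52*sin(j)^2*cos(j) + 6.92*sin(j)*cos(j) + 6.74*cos(j))/(-0.86*sin(j)^4 - 1.84*sin(j)^3 - 3.46*sin(j)^2 - 6.74*sin(j) - 1.59)^2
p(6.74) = -0.06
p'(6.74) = 0.11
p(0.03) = -0.18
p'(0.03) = 0.71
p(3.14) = -0.21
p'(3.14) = -0.87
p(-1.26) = 0.13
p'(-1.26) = 0.03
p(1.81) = -0.02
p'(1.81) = -0.01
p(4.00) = 0.16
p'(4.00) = -0.16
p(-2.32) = 0.17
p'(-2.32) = -0.19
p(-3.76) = -0.05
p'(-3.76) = -0.07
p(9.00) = -0.06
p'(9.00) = -0.12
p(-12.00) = -0.05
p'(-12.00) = 0.08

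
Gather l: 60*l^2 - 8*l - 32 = 60*l^2 - 8*l - 32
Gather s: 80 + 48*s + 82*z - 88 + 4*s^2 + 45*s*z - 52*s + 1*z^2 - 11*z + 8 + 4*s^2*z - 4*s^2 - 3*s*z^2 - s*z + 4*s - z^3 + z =4*s^2*z + s*(-3*z^2 + 44*z) - z^3 + z^2 + 72*z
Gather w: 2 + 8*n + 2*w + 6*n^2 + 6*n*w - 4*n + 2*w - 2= 6*n^2 + 4*n + w*(6*n + 4)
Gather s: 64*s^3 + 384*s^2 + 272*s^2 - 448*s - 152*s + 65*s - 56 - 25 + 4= 64*s^3 + 656*s^2 - 535*s - 77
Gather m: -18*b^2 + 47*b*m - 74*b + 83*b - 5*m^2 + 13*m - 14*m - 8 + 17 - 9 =-18*b^2 + 9*b - 5*m^2 + m*(47*b - 1)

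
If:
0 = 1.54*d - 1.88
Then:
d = 1.22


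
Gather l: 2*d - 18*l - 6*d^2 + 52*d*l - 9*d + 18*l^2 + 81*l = -6*d^2 - 7*d + 18*l^2 + l*(52*d + 63)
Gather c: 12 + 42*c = 42*c + 12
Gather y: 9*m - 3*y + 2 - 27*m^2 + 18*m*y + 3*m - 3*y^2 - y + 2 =-27*m^2 + 12*m - 3*y^2 + y*(18*m - 4) + 4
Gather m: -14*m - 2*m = -16*m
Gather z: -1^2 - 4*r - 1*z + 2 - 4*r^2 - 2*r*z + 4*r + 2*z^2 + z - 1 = -4*r^2 - 2*r*z + 2*z^2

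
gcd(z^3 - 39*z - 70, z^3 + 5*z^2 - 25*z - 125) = z + 5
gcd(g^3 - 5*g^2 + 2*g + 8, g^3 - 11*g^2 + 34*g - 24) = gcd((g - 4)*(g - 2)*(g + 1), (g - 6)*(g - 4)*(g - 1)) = g - 4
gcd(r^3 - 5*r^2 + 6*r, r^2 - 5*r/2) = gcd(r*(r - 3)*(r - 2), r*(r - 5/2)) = r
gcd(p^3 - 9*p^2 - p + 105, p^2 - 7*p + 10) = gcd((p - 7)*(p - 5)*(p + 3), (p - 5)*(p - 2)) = p - 5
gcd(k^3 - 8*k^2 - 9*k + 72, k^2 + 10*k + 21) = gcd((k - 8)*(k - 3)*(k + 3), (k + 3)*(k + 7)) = k + 3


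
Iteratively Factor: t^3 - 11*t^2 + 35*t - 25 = (t - 5)*(t^2 - 6*t + 5) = (t - 5)^2*(t - 1)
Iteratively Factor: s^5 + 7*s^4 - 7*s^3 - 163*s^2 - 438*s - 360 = (s + 3)*(s^4 + 4*s^3 - 19*s^2 - 106*s - 120) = (s + 3)*(s + 4)*(s^3 - 19*s - 30) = (s + 2)*(s + 3)*(s + 4)*(s^2 - 2*s - 15) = (s + 2)*(s + 3)^2*(s + 4)*(s - 5)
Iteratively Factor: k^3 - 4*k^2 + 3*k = (k)*(k^2 - 4*k + 3) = k*(k - 1)*(k - 3)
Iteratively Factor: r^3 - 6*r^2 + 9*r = (r - 3)*(r^2 - 3*r) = (r - 3)^2*(r)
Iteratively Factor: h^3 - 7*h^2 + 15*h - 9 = (h - 3)*(h^2 - 4*h + 3) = (h - 3)^2*(h - 1)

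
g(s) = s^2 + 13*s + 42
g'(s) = 2*s + 13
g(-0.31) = 38.07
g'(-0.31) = 12.38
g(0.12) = 43.57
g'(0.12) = 13.24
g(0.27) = 45.58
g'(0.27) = 13.54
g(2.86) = 87.36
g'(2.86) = 18.72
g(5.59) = 145.92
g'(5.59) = 24.18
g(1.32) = 60.90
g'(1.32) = 15.64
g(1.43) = 62.63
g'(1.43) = 15.86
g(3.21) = 94.03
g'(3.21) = 19.42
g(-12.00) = 30.00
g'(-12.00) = -11.00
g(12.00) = 342.00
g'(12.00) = 37.00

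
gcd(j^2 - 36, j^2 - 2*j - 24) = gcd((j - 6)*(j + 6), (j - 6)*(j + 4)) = j - 6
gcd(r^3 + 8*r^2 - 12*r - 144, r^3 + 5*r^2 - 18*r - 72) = r^2 + 2*r - 24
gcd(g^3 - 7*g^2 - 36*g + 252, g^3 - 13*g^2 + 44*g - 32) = 1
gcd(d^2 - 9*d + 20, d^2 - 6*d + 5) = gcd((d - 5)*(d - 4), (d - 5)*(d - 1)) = d - 5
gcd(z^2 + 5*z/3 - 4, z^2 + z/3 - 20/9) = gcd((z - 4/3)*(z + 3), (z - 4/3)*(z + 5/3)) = z - 4/3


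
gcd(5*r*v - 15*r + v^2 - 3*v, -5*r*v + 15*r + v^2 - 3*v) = v - 3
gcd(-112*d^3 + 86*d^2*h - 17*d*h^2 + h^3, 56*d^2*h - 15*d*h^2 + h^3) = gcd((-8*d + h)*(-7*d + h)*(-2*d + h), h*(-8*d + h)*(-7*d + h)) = 56*d^2 - 15*d*h + h^2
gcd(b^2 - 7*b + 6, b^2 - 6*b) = b - 6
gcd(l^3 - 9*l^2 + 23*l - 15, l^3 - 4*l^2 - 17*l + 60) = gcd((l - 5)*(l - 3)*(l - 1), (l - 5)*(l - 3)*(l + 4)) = l^2 - 8*l + 15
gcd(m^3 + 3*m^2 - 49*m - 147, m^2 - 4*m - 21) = m^2 - 4*m - 21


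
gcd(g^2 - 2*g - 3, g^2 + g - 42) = 1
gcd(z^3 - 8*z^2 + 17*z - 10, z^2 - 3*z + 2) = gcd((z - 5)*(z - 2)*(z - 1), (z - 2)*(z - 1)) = z^2 - 3*z + 2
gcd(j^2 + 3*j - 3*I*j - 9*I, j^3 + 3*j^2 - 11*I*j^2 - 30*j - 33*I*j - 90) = j + 3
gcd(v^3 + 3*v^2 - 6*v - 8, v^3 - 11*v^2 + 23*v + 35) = v + 1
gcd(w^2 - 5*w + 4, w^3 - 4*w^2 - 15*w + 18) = w - 1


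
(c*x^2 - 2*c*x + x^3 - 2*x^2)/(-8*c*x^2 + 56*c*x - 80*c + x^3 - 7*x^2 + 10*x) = x*(c + x)/(-8*c*x + 40*c + x^2 - 5*x)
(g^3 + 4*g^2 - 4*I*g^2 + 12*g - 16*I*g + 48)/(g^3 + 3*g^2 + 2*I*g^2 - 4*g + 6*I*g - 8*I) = (g - 6*I)/(g - 1)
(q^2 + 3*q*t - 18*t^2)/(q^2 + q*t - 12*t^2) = (q + 6*t)/(q + 4*t)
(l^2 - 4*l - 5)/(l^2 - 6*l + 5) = (l + 1)/(l - 1)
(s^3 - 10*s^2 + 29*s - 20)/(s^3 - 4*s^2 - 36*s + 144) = (s^2 - 6*s + 5)/(s^2 - 36)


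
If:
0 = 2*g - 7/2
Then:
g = 7/4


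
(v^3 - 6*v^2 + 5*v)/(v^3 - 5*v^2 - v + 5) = v/(v + 1)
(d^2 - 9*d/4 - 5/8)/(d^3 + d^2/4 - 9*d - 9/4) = (d - 5/2)/(d^2 - 9)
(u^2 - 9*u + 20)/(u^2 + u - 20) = (u - 5)/(u + 5)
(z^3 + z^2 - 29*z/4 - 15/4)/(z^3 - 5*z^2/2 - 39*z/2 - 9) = (z - 5/2)/(z - 6)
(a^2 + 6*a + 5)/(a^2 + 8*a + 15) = (a + 1)/(a + 3)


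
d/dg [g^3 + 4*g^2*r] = g*(3*g + 8*r)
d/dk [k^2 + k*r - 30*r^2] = 2*k + r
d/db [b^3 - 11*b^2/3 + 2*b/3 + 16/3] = 3*b^2 - 22*b/3 + 2/3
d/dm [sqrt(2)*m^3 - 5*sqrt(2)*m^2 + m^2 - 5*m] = 3*sqrt(2)*m^2 - 10*sqrt(2)*m + 2*m - 5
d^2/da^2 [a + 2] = 0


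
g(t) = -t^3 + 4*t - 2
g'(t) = 4 - 3*t^2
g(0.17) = -1.32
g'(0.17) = 3.91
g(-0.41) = -3.57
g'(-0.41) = 3.50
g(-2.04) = -1.67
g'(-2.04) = -8.48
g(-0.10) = -2.40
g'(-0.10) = 3.97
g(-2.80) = 8.75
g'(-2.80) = -19.52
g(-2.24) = 0.28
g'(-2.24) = -11.05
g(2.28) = -4.73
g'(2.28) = -11.60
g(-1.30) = -5.00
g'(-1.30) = -1.07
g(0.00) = -2.00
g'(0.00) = 4.00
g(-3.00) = 13.00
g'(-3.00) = -23.00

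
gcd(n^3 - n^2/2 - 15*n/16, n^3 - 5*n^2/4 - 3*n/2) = n^2 + 3*n/4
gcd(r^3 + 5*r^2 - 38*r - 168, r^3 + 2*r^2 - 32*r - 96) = r^2 - 2*r - 24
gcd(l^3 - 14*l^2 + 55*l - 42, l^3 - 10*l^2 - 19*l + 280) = l - 7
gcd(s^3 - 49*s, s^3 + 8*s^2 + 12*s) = s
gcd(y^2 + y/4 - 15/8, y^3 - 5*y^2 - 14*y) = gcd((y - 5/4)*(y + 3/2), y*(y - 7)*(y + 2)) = 1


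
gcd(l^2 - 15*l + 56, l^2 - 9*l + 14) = l - 7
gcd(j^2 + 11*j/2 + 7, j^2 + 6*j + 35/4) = j + 7/2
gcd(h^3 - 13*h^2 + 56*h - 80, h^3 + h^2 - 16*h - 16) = h - 4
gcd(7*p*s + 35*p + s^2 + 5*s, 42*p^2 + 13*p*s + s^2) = 7*p + s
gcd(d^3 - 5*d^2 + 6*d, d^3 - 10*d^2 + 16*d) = d^2 - 2*d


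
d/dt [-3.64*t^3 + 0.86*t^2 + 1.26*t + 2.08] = -10.92*t^2 + 1.72*t + 1.26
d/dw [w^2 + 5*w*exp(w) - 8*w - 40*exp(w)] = 5*w*exp(w) + 2*w - 35*exp(w) - 8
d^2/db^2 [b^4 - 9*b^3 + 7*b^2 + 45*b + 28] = 12*b^2 - 54*b + 14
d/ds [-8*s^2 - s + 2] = -16*s - 1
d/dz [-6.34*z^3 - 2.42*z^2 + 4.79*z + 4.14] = -19.02*z^2 - 4.84*z + 4.79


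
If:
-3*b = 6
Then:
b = -2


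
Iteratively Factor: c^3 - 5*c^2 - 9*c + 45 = (c - 5)*(c^2 - 9) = (c - 5)*(c + 3)*(c - 3)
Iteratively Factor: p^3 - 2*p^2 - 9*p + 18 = (p - 3)*(p^2 + p - 6) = (p - 3)*(p - 2)*(p + 3)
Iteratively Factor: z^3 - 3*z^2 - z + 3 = (z + 1)*(z^2 - 4*z + 3) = (z - 3)*(z + 1)*(z - 1)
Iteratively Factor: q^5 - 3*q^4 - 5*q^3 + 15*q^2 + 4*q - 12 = (q + 2)*(q^4 - 5*q^3 + 5*q^2 + 5*q - 6) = (q - 3)*(q + 2)*(q^3 - 2*q^2 - q + 2) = (q - 3)*(q - 1)*(q + 2)*(q^2 - q - 2) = (q - 3)*(q - 1)*(q + 1)*(q + 2)*(q - 2)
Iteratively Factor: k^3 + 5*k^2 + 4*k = (k + 4)*(k^2 + k) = (k + 1)*(k + 4)*(k)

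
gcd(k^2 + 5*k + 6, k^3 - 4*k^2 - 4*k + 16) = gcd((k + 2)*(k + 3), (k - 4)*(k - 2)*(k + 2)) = k + 2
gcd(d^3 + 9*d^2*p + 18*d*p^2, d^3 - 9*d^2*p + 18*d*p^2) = d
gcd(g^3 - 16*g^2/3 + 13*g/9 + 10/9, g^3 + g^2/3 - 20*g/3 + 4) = g - 2/3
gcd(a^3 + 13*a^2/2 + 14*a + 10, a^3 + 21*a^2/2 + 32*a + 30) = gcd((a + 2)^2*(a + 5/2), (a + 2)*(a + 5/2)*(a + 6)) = a^2 + 9*a/2 + 5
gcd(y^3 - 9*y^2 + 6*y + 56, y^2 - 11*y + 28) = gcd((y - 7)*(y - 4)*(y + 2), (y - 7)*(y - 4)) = y^2 - 11*y + 28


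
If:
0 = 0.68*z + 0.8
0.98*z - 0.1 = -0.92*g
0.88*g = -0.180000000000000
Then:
No Solution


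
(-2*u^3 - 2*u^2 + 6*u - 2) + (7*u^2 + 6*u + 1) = -2*u^3 + 5*u^2 + 12*u - 1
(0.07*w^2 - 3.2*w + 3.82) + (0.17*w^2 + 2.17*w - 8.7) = 0.24*w^2 - 1.03*w - 4.88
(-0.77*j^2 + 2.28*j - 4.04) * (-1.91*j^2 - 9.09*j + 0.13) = 1.4707*j^4 + 2.6445*j^3 - 13.1089*j^2 + 37.02*j - 0.5252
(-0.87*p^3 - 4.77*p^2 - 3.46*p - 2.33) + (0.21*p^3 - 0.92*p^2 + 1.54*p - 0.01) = -0.66*p^3 - 5.69*p^2 - 1.92*p - 2.34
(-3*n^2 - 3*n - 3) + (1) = -3*n^2 - 3*n - 2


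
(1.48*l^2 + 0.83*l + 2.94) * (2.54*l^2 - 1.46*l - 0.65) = 3.7592*l^4 - 0.0526*l^3 + 5.2938*l^2 - 4.8319*l - 1.911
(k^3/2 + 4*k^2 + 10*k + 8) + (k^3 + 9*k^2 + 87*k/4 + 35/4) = 3*k^3/2 + 13*k^2 + 127*k/4 + 67/4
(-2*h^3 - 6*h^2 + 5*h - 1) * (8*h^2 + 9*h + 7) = -16*h^5 - 66*h^4 - 28*h^3 - 5*h^2 + 26*h - 7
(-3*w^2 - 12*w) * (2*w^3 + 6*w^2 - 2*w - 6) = -6*w^5 - 42*w^4 - 66*w^3 + 42*w^2 + 72*w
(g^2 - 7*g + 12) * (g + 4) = g^3 - 3*g^2 - 16*g + 48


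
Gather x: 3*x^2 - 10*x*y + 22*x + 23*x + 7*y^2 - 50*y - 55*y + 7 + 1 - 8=3*x^2 + x*(45 - 10*y) + 7*y^2 - 105*y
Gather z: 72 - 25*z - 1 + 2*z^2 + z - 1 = 2*z^2 - 24*z + 70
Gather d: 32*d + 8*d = 40*d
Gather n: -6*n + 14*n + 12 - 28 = 8*n - 16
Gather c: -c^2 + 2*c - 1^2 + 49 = -c^2 + 2*c + 48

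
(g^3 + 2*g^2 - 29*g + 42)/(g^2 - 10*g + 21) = (g^2 + 5*g - 14)/(g - 7)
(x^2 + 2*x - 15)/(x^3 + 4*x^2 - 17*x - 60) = (x - 3)/(x^2 - x - 12)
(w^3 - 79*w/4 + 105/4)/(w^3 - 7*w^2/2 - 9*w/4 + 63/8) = 2*(w + 5)/(2*w + 3)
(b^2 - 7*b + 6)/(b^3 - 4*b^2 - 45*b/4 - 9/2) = 4*(b - 1)/(4*b^2 + 8*b + 3)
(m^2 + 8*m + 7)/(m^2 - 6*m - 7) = (m + 7)/(m - 7)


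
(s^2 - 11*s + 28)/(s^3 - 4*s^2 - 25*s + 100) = (s - 7)/(s^2 - 25)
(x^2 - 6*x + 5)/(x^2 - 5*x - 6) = (-x^2 + 6*x - 5)/(-x^2 + 5*x + 6)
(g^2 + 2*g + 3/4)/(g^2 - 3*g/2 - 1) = (g + 3/2)/(g - 2)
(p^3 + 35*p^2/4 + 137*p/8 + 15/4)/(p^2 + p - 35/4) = (8*p^3 + 70*p^2 + 137*p + 30)/(2*(4*p^2 + 4*p - 35))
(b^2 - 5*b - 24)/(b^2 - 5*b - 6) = (-b^2 + 5*b + 24)/(-b^2 + 5*b + 6)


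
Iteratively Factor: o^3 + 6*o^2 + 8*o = (o + 4)*(o^2 + 2*o) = o*(o + 4)*(o + 2)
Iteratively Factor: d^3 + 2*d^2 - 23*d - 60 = (d + 3)*(d^2 - d - 20) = (d + 3)*(d + 4)*(d - 5)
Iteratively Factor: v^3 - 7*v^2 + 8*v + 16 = (v - 4)*(v^2 - 3*v - 4) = (v - 4)*(v + 1)*(v - 4)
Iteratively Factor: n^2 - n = (n - 1)*(n)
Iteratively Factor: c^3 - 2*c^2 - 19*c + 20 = (c - 1)*(c^2 - c - 20) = (c - 1)*(c + 4)*(c - 5)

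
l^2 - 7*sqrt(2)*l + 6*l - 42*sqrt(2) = (l + 6)*(l - 7*sqrt(2))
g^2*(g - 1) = g^3 - g^2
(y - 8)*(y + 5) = y^2 - 3*y - 40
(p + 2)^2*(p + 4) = p^3 + 8*p^2 + 20*p + 16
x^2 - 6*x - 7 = (x - 7)*(x + 1)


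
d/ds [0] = 0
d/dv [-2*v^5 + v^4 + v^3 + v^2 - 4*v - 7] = -10*v^4 + 4*v^3 + 3*v^2 + 2*v - 4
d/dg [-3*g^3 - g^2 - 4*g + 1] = -9*g^2 - 2*g - 4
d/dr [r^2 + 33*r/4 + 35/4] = 2*r + 33/4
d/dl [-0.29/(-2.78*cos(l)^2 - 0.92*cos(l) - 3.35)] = (1.6124*cos(l) + 0.2668)*sin(l)/(2.78*cos(l)^2 + 0.92*cos(l) + 3.35)^2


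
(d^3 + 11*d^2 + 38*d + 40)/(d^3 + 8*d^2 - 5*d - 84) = (d^2 + 7*d + 10)/(d^2 + 4*d - 21)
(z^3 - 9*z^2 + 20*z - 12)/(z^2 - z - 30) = (z^2 - 3*z + 2)/(z + 5)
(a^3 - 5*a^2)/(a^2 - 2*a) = a*(a - 5)/(a - 2)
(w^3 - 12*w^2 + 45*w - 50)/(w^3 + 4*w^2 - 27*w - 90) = (w^2 - 7*w + 10)/(w^2 + 9*w + 18)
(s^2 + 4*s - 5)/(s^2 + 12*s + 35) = (s - 1)/(s + 7)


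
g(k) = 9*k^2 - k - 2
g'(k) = 18*k - 1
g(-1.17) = 11.49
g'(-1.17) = -22.06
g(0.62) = 0.84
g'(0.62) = 10.16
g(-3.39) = 104.82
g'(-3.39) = -62.02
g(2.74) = 62.83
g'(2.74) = 48.32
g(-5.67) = 293.01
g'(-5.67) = -103.06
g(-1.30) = 14.51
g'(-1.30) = -24.40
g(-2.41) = 52.68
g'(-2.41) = -44.38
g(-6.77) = 417.27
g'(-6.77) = -122.86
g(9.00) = 718.00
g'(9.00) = 161.00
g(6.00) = 316.00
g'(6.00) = 107.00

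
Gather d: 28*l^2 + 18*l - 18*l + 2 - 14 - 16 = 28*l^2 - 28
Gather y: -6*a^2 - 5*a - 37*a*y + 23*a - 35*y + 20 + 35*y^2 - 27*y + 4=-6*a^2 + 18*a + 35*y^2 + y*(-37*a - 62) + 24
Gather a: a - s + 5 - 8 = a - s - 3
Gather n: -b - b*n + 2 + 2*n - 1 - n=-b + n*(1 - b) + 1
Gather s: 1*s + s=2*s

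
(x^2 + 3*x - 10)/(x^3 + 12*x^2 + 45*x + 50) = (x - 2)/(x^2 + 7*x + 10)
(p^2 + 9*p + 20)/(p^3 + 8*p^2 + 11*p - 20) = 1/(p - 1)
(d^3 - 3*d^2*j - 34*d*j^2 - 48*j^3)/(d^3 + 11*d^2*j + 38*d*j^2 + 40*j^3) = (d^2 - 5*d*j - 24*j^2)/(d^2 + 9*d*j + 20*j^2)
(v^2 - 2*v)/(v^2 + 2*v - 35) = v*(v - 2)/(v^2 + 2*v - 35)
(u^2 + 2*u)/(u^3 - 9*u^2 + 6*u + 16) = u*(u + 2)/(u^3 - 9*u^2 + 6*u + 16)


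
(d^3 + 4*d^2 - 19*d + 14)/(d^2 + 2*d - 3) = (d^2 + 5*d - 14)/(d + 3)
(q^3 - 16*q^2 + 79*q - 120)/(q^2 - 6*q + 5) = (q^2 - 11*q + 24)/(q - 1)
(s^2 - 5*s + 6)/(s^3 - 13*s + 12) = (s - 2)/(s^2 + 3*s - 4)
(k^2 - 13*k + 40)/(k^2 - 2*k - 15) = (k - 8)/(k + 3)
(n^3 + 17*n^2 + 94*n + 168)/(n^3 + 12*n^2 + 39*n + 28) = (n + 6)/(n + 1)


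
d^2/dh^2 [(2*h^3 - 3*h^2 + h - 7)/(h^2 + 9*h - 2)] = 2*(194*h^3 - 147*h^2 - 159*h - 575)/(h^6 + 27*h^5 + 237*h^4 + 621*h^3 - 474*h^2 + 108*h - 8)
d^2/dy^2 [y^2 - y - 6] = 2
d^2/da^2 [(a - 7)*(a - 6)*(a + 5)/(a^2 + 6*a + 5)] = 112/(a^3 + 3*a^2 + 3*a + 1)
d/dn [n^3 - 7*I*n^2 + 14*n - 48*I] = 3*n^2 - 14*I*n + 14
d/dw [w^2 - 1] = 2*w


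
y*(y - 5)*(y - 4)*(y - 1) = y^4 - 10*y^3 + 29*y^2 - 20*y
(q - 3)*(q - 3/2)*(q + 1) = q^3 - 7*q^2/2 + 9/2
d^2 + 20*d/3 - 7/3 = (d - 1/3)*(d + 7)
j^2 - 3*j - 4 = (j - 4)*(j + 1)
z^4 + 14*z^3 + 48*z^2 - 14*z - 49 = (z - 1)*(z + 1)*(z + 7)^2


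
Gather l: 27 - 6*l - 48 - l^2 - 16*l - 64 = -l^2 - 22*l - 85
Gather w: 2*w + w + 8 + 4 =3*w + 12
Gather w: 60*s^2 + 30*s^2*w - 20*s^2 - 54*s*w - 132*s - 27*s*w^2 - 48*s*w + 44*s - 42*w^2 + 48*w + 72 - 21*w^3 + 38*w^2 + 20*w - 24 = 40*s^2 - 88*s - 21*w^3 + w^2*(-27*s - 4) + w*(30*s^2 - 102*s + 68) + 48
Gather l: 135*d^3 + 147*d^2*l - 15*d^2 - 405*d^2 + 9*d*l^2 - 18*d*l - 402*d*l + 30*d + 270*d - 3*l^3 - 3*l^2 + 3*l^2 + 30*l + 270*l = 135*d^3 - 420*d^2 + 9*d*l^2 + 300*d - 3*l^3 + l*(147*d^2 - 420*d + 300)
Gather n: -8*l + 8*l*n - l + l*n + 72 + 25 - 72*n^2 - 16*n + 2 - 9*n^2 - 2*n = -9*l - 81*n^2 + n*(9*l - 18) + 99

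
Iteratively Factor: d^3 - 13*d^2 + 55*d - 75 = (d - 5)*(d^2 - 8*d + 15) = (d - 5)*(d - 3)*(d - 5)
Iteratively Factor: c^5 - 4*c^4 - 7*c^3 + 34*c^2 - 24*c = (c)*(c^4 - 4*c^3 - 7*c^2 + 34*c - 24) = c*(c - 2)*(c^3 - 2*c^2 - 11*c + 12) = c*(c - 4)*(c - 2)*(c^2 + 2*c - 3) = c*(c - 4)*(c - 2)*(c + 3)*(c - 1)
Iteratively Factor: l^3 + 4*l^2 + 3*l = (l + 3)*(l^2 + l) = (l + 1)*(l + 3)*(l)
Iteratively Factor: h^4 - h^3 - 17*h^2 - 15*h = (h + 3)*(h^3 - 4*h^2 - 5*h) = h*(h + 3)*(h^2 - 4*h - 5) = h*(h - 5)*(h + 3)*(h + 1)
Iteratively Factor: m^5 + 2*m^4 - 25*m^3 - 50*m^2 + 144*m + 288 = (m + 2)*(m^4 - 25*m^2 + 144) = (m + 2)*(m + 3)*(m^3 - 3*m^2 - 16*m + 48) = (m + 2)*(m + 3)*(m + 4)*(m^2 - 7*m + 12) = (m - 3)*(m + 2)*(m + 3)*(m + 4)*(m - 4)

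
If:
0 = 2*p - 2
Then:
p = 1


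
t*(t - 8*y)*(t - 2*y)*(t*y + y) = t^4*y - 10*t^3*y^2 + t^3*y + 16*t^2*y^3 - 10*t^2*y^2 + 16*t*y^3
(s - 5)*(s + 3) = s^2 - 2*s - 15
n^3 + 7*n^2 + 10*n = n*(n + 2)*(n + 5)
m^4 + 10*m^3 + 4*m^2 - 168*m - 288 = (m - 4)*(m + 2)*(m + 6)^2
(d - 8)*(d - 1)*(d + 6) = d^3 - 3*d^2 - 46*d + 48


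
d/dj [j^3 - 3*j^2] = 3*j*(j - 2)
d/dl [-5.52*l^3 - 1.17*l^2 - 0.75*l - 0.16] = -16.56*l^2 - 2.34*l - 0.75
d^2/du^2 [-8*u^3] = -48*u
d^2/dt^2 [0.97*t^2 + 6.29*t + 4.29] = 1.94000000000000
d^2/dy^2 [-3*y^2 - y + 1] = -6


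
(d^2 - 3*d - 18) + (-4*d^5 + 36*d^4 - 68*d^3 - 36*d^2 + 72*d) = -4*d^5 + 36*d^4 - 68*d^3 - 35*d^2 + 69*d - 18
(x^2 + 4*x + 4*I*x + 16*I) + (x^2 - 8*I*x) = 2*x^2 + 4*x - 4*I*x + 16*I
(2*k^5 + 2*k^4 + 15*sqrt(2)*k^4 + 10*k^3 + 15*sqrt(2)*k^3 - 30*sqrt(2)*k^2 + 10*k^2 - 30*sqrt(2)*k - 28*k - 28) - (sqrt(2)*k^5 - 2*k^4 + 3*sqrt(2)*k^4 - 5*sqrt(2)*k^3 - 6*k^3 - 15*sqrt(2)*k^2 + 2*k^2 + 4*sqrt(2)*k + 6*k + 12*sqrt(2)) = -sqrt(2)*k^5 + 2*k^5 + 4*k^4 + 12*sqrt(2)*k^4 + 16*k^3 + 20*sqrt(2)*k^3 - 15*sqrt(2)*k^2 + 8*k^2 - 34*sqrt(2)*k - 34*k - 28 - 12*sqrt(2)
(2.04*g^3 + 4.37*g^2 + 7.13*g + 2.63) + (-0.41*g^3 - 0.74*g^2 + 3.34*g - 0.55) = 1.63*g^3 + 3.63*g^2 + 10.47*g + 2.08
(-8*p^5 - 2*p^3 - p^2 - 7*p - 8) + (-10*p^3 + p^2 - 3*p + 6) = -8*p^5 - 12*p^3 - 10*p - 2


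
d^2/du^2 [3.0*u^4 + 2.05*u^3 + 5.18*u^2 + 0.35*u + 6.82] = 36.0*u^2 + 12.3*u + 10.36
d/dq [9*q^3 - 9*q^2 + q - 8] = 27*q^2 - 18*q + 1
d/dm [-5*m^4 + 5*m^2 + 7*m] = -20*m^3 + 10*m + 7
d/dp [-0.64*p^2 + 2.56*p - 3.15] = 2.56 - 1.28*p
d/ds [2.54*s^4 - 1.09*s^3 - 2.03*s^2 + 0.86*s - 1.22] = 10.16*s^3 - 3.27*s^2 - 4.06*s + 0.86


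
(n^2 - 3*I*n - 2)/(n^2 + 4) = (n - I)/(n + 2*I)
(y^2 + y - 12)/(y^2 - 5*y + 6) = (y + 4)/(y - 2)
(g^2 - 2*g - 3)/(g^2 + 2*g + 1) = (g - 3)/(g + 1)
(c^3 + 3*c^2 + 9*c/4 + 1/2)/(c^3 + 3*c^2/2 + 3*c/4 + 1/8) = 2*(c + 2)/(2*c + 1)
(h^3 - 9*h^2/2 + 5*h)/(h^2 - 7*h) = (h^2 - 9*h/2 + 5)/(h - 7)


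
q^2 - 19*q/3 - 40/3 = (q - 8)*(q + 5/3)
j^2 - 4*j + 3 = (j - 3)*(j - 1)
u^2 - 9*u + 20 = (u - 5)*(u - 4)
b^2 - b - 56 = (b - 8)*(b + 7)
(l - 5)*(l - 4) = l^2 - 9*l + 20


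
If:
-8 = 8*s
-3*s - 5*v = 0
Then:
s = -1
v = 3/5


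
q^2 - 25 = (q - 5)*(q + 5)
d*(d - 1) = d^2 - d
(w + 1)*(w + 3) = w^2 + 4*w + 3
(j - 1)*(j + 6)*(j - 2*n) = j^3 - 2*j^2*n + 5*j^2 - 10*j*n - 6*j + 12*n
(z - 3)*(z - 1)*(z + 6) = z^3 + 2*z^2 - 21*z + 18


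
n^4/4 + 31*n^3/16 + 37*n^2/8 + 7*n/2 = n*(n/4 + 1)*(n + 7/4)*(n + 2)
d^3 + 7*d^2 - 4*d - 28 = (d - 2)*(d + 2)*(d + 7)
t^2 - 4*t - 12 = (t - 6)*(t + 2)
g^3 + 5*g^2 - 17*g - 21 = (g - 3)*(g + 1)*(g + 7)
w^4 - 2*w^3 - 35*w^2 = w^2*(w - 7)*(w + 5)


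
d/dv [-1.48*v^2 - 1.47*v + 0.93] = -2.96*v - 1.47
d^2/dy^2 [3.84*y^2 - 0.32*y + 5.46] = 7.68000000000000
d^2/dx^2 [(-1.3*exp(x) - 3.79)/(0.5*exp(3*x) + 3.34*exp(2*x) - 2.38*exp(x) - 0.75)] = (-1.3*exp(6*x) - 15.0405*exp(5*x) - 90.31258*exp(4*x) - 176.770156*exp(3*x) + 58.052154*exp(2*x) - 57.123376*exp(x) + 6.0339)*exp(x)/(0.125*exp(9*x) + 2.505*exp(8*x) + 14.9484*exp(7*x) + 12.849604*exp(6*x) - 78.669384*exp(5*x) + 37.012188*exp(4*x) + 23.133878*exp(3*x) - 7.10865*exp(2*x) - 4.01625*exp(x) - 0.421875)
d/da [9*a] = 9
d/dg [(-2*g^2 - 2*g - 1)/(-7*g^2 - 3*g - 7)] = (-8*g^2 + 14*g + 11)/(49*g^4 + 42*g^3 + 107*g^2 + 42*g + 49)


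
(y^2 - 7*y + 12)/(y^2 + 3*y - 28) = (y - 3)/(y + 7)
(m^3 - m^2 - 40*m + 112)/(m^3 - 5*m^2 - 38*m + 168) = (m^2 + 3*m - 28)/(m^2 - m - 42)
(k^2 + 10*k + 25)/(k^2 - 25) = (k + 5)/(k - 5)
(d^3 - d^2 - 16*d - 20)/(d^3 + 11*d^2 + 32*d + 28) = (d - 5)/(d + 7)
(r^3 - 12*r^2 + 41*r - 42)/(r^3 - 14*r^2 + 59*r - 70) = (r - 3)/(r - 5)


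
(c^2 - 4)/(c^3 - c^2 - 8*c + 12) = (c + 2)/(c^2 + c - 6)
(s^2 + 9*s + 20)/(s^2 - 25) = (s + 4)/(s - 5)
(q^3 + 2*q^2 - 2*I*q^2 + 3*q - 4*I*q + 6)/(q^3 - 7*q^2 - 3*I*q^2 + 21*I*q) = (q^2 + q*(2 + I) + 2*I)/(q*(q - 7))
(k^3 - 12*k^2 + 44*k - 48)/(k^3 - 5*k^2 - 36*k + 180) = (k^2 - 6*k + 8)/(k^2 + k - 30)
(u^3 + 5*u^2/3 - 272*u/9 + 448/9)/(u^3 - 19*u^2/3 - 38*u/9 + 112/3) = (3*u^2 + 13*u - 56)/(3*u^2 - 11*u - 42)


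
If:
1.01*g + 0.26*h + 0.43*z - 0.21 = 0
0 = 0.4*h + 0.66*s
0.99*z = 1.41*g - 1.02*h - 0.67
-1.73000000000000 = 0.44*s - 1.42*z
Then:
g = 0.07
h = -2.13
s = 1.29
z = 1.62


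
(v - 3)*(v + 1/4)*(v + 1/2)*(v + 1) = v^4 - 5*v^3/4 - 35*v^2/8 - 5*v/2 - 3/8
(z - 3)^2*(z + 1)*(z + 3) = z^4 - 2*z^3 - 12*z^2 + 18*z + 27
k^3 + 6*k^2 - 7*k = k*(k - 1)*(k + 7)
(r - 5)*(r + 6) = r^2 + r - 30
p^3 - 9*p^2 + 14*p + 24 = (p - 6)*(p - 4)*(p + 1)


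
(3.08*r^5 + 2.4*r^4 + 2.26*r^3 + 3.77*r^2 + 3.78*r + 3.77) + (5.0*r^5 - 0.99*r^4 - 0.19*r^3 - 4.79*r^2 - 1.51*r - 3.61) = 8.08*r^5 + 1.41*r^4 + 2.07*r^3 - 1.02*r^2 + 2.27*r + 0.16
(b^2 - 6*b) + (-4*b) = b^2 - 10*b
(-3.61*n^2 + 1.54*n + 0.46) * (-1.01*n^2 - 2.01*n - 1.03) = 3.6461*n^4 + 5.7007*n^3 + 0.158300000000001*n^2 - 2.5108*n - 0.4738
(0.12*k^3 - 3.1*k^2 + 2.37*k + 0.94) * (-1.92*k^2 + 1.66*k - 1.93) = -0.2304*k^5 + 6.1512*k^4 - 9.928*k^3 + 8.1124*k^2 - 3.0137*k - 1.8142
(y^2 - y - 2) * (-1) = -y^2 + y + 2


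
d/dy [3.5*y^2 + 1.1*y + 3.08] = 7.0*y + 1.1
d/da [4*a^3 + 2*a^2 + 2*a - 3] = 12*a^2 + 4*a + 2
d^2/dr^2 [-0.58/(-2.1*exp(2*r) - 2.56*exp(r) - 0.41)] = (0.58*(4.2*exp(r) + 2.56)*(8.4*exp(r) + 5.12)*exp(r) - (4.872*exp(r) + 1.4848)*(2.1*exp(2*r) + 2.56*exp(r) + 0.41))*exp(r)/(2.1*exp(2*r) + 2.56*exp(r) + 0.41)^3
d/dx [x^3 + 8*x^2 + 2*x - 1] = 3*x^2 + 16*x + 2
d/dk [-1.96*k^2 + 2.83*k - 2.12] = 2.83 - 3.92*k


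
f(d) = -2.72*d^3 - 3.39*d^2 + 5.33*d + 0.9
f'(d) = -8.16*d^2 - 6.78*d + 5.33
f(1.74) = -14.42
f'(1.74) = -31.17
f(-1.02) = -5.18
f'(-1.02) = 3.76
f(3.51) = -139.78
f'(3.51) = -119.00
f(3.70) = -163.56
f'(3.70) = -131.47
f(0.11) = 1.44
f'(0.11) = 4.49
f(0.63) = 2.23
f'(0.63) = -2.18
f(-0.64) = -3.19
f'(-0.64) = 6.33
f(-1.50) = -5.54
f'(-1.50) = -2.86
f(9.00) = -2208.60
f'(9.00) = -716.65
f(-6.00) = 434.40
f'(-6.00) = -247.75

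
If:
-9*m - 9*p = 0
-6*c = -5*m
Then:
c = -5*p/6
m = -p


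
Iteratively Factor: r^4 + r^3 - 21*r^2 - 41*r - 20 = (r + 1)*(r^3 - 21*r - 20) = (r + 1)^2*(r^2 - r - 20) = (r + 1)^2*(r + 4)*(r - 5)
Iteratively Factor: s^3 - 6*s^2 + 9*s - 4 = (s - 1)*(s^2 - 5*s + 4) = (s - 4)*(s - 1)*(s - 1)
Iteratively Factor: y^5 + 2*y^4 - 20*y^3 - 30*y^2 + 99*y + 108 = (y - 3)*(y^4 + 5*y^3 - 5*y^2 - 45*y - 36) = (y - 3)*(y + 3)*(y^3 + 2*y^2 - 11*y - 12) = (y - 3)^2*(y + 3)*(y^2 + 5*y + 4) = (y - 3)^2*(y + 3)*(y + 4)*(y + 1)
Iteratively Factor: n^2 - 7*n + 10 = (n - 2)*(n - 5)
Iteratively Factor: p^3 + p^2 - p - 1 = (p + 1)*(p^2 - 1) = (p + 1)^2*(p - 1)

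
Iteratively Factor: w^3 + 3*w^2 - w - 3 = (w - 1)*(w^2 + 4*w + 3) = (w - 1)*(w + 3)*(w + 1)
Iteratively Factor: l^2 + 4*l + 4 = (l + 2)*(l + 2)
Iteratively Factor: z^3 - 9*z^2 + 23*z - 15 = (z - 1)*(z^2 - 8*z + 15) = (z - 3)*(z - 1)*(z - 5)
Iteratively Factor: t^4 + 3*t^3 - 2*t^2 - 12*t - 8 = (t + 2)*(t^3 + t^2 - 4*t - 4) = (t + 1)*(t + 2)*(t^2 - 4) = (t + 1)*(t + 2)^2*(t - 2)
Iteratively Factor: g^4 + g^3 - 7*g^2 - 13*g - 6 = (g - 3)*(g^3 + 4*g^2 + 5*g + 2) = (g - 3)*(g + 1)*(g^2 + 3*g + 2) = (g - 3)*(g + 1)*(g + 2)*(g + 1)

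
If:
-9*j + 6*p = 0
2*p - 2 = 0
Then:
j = 2/3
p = 1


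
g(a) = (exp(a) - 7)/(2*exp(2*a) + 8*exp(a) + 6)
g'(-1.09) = 0.30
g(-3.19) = -1.10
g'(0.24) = 0.32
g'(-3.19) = 0.06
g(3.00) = 0.01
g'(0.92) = 0.20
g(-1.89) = -0.94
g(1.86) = -0.00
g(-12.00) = -1.17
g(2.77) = 0.01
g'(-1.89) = 0.19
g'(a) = (exp(a) - 7)*(-4*exp(2*a) - 8*exp(a))/(2*exp(2*a) + 8*exp(a) + 6)^2 + exp(a)/(2*exp(2*a) + 8*exp(a) + 6)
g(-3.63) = -1.12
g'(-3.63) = 0.04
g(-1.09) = -0.75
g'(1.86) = 0.05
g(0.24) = -0.30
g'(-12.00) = 0.00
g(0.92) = -0.12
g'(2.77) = -0.00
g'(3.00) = 0.00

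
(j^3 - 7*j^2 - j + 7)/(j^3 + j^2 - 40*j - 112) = (j^2 - 1)/(j^2 + 8*j + 16)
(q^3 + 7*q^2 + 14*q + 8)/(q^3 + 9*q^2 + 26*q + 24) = (q + 1)/(q + 3)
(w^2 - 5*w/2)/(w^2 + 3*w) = (w - 5/2)/(w + 3)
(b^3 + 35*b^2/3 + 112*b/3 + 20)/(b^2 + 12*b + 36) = (3*b^2 + 17*b + 10)/(3*(b + 6))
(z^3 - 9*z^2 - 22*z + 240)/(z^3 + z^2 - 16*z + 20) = (z^2 - 14*z + 48)/(z^2 - 4*z + 4)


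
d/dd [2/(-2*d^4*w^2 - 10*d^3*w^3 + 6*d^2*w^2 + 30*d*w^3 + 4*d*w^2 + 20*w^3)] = (4*d^3 + 15*d^2*w - 6*d - 15*w - 2)/(w^2*(-d^4 - 5*d^3*w + 3*d^2 + 15*d*w + 2*d + 10*w)^2)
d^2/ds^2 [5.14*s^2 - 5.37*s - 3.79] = 10.2800000000000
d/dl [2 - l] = -1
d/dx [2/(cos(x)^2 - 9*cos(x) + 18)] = 2*(2*cos(x) - 9)*sin(x)/(cos(x)^2 - 9*cos(x) + 18)^2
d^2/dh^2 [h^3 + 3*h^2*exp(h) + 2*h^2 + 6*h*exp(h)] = 3*h^2*exp(h) + 18*h*exp(h) + 6*h + 18*exp(h) + 4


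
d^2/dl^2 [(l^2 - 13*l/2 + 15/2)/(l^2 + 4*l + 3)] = 3*(-7*l^3 + 9*l^2 + 99*l + 123)/(l^6 + 12*l^5 + 57*l^4 + 136*l^3 + 171*l^2 + 108*l + 27)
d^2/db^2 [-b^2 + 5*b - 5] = -2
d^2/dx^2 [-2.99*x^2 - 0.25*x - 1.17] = -5.98000000000000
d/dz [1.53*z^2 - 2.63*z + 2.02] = 3.06*z - 2.63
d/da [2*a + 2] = 2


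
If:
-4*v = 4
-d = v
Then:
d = 1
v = -1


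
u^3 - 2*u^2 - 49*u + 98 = (u - 7)*(u - 2)*(u + 7)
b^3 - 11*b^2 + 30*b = b*(b - 6)*(b - 5)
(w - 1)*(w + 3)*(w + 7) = w^3 + 9*w^2 + 11*w - 21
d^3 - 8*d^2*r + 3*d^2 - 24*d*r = d*(d + 3)*(d - 8*r)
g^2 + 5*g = g*(g + 5)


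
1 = 1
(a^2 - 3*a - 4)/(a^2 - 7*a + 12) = (a + 1)/(a - 3)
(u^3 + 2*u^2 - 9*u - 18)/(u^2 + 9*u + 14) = (u^2 - 9)/(u + 7)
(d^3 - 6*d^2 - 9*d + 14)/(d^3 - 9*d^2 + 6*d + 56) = (d - 1)/(d - 4)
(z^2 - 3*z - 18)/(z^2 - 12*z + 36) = (z + 3)/(z - 6)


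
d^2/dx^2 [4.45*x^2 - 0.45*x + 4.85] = 8.90000000000000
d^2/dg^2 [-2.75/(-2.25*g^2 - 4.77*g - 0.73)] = (-27.84375*g^2 - 59.02875*g + 2.75*(4.5*g + 4.77)*(9.0*g + 9.54) - 9.03375)/(2.25*g^2 + 4.77*g + 0.73)^3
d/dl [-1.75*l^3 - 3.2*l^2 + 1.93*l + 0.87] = -5.25*l^2 - 6.4*l + 1.93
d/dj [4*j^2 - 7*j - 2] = 8*j - 7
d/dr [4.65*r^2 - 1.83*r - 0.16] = 9.3*r - 1.83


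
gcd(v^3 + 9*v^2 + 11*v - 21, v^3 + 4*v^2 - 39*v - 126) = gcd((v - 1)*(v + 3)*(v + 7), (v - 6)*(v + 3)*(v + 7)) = v^2 + 10*v + 21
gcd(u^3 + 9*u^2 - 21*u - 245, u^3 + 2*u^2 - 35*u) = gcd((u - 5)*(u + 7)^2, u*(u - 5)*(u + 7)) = u^2 + 2*u - 35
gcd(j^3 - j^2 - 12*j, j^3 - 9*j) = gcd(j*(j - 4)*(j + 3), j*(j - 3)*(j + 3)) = j^2 + 3*j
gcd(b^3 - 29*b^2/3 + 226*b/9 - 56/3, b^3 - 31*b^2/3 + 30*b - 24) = b^2 - 22*b/3 + 8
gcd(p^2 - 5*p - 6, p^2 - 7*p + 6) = p - 6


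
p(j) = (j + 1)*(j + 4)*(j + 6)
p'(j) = (j + 1)*(j + 4) + (j + 1)*(j + 6) + (j + 4)*(j + 6) = 3*j^2 + 22*j + 34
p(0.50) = 43.88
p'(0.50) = 45.75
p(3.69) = 349.48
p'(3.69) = 156.03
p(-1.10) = -1.42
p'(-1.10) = 13.43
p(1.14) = 78.54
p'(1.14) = 62.98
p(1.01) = 70.59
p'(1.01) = 59.28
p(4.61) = 512.49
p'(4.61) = 199.18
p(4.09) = 415.49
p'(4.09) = 174.16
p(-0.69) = 5.45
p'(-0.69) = 20.25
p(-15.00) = -1386.00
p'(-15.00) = 379.00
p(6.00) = 840.00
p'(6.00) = 274.00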